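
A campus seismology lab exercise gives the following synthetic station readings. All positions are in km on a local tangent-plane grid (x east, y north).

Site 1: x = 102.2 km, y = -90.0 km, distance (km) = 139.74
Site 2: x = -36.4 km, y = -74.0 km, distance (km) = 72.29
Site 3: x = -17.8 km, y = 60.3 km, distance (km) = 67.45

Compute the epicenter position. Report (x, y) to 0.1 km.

(-10.0, -6.7)

Circle about each station: (x − 102.2)² + (y + 90.0)² = 139.74²; (x + 36.4)² + (y + 74.0)² = 72.29²; (x + 17.8)² + (y − 60.3)² = 67.45².
Subtracting the Site 1 equation from the Site 2 and Site 3 equations removes the quadratic terms:
-277.2 x + 32.0 y = 2557.54
-240.0 x + 300.6 y = 385.86
Solving the 2×2 system: x ≈ -10.0, y ≈ -6.7 km.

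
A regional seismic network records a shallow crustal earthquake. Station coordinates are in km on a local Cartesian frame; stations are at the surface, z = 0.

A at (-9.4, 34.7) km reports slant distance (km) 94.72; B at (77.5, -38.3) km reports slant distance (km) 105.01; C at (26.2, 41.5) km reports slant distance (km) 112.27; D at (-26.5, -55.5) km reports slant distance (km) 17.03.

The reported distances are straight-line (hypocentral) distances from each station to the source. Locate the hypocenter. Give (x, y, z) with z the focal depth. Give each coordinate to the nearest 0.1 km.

Each station gives a sphere (x−x_i)² + (y−y_i)² + z² = d_i² (stations at z=0).
Subtracting the A sphere from B and C: z² cancels, leaving linear equations in x and y:
173.8 x − 146.0 y = 4125.47
71.2 x + 13.6 y = -2516.43
Solving: x ≈ -24.398, y ≈ -57.300 km (keep extra digits for the depth step; rounded: -24.4, -57.3).
Then from the A sphere: z² = 94.72² − (x + 9.4)² − (y − 34.7)² with x = -24.398, y = -57.300, so z ≈ 16.821 ≈ 16.8 km.

(-24.4, -57.3, 16.8)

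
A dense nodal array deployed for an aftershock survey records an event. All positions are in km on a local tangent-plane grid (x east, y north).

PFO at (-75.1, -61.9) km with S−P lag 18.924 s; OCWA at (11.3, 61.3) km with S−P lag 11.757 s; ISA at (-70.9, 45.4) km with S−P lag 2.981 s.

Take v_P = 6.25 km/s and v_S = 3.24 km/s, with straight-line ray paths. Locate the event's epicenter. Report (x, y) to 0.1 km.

Distance from S−P lag: d = Δt · v_P v_S / (v_P − v_S) = Δt · (6.25·3.24)/(6.25−3.24) ≈ 6.7276·Δt.
So d_PFO = 127.31, d_OCWA = 79.10, d_ISA = 20.05 km.
Circle about each station: (x + 75.1)² + (y + 61.9)² = 127.31²; (x − 11.3)² + (y − 61.3)² = 79.10²; (x + 70.9)² + (y − 45.4)² = 20.05².
Subtracting pairs of circle equations eliminates x²+y² and gives linear equations (the radical axes):
172.8 x + 246.4 y = 4364.79
8.4 x + 214.6 y = 13422.18
Solving the 2×2 system: x ≈ -67.7, y ≈ 65.2 km.
Check against PFO (with the unrounded x, y): √((x + 75.1)²+(y + 61.9)²) = 127.31 ≈ 127.31 km. ✓

x ≈ -67.7 km, y ≈ 65.2 km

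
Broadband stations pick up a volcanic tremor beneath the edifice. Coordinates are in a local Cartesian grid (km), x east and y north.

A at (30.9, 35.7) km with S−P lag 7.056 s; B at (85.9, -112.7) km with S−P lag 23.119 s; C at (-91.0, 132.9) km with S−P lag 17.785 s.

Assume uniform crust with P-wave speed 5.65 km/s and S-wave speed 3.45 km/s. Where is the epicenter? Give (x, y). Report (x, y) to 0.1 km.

Distance from S−P lag: d = Δt · v_P v_S / (v_P − v_S) = Δt · (5.65·3.45)/(5.65−3.45) ≈ 8.8602·Δt.
So d_A = 62.52, d_B = 204.84, d_C = 157.58 km.
Circle about each station: (x − 30.9)² + (y − 35.7)² = 62.52²; (x − 85.9)² + (y + 112.7)² = 204.84²; (x + 91.0)² + (y − 132.9)² = 157.58².
Subtracting the A equation from the B and C equations removes the quadratic terms:
110.0 x − 296.8 y = -20199.88
-243.8 x + 194.4 y = 2791.40
Solving the 2×2 system: x ≈ 60.8, y ≈ 90.6 km.
Check against A (with the unrounded x, y): √((x − 30.9)²+(y − 35.7)²) = 62.49 ≈ 62.52 km. ✓

(60.8, 90.6)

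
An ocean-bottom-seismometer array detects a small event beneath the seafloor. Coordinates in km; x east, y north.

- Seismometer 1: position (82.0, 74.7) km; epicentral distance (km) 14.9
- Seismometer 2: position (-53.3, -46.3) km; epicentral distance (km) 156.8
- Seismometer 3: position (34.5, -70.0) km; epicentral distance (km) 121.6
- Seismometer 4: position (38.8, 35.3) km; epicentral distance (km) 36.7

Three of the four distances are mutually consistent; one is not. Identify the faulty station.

Seismometer 1

Solve using three stations at a time. Using Seismometer 2, Seismometer 3, Seismometer 4 (subtract circle equations pairwise → linear system) gives (x, y) ≈ (74.2, 44.9).
Distances from that point to each station vs reported:
  Seismometer 1: calculated 30.8 vs reported 14.9 → residual 15.9 km
  Seismometer 2: calculated 156.8 vs reported 156.8 → residual 0.0 km
  Seismometer 3: calculated 121.6 vs reported 121.6 → residual 0.0 km
  Seismometer 4: calculated 36.7 vs reported 36.7 → residual 0.0 km
Seismometer 2, Seismometer 3, Seismometer 4 are mutually consistent (residuals ≈ 0); Seismometer 1 is off by 15.9 km.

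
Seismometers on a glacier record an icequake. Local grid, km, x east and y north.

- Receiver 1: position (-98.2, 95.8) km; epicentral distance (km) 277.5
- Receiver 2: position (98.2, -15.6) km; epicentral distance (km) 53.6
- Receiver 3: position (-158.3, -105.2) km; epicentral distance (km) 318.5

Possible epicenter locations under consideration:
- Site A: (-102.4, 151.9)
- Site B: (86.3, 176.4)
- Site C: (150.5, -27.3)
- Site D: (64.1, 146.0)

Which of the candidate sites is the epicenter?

For each candidate, compare |candidate − station| to the reported distance:
Site A: residuals Receiver 1 221.2, Receiver 2 207.7, Receiver 3 55.4 → max 221.2 km
Site B: residuals Receiver 1 76.2, Receiver 2 138.8, Receiver 3 54.5 → max 138.8 km
Site C: residuals Receiver 1 0.0, Receiver 2 0.0, Receiver 3 0.0 → max 0.0 km
Site D: residuals Receiver 1 107.6, Receiver 2 111.6, Receiver 3 17.0 → max 111.6 km
Only Site C has all residuals ≈ 0.

Site C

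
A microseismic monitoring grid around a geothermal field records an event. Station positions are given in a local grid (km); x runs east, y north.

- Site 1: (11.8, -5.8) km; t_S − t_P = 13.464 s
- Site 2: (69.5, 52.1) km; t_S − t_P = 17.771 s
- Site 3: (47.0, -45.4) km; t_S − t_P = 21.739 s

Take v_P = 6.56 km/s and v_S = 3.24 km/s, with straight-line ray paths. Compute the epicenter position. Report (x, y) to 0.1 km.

Distance from S−P lag: d = Δt · v_P v_S / (v_P − v_S) = Δt · (6.56·3.24)/(6.56−3.24) ≈ 6.4019·Δt.
So d_Site 1 = 86.20, d_Site 2 = 113.77, d_Site 3 = 139.17 km.
Circle about each station: (x − 11.8)² + (y + 5.8)² = 86.20²; (x − 69.5)² + (y − 52.1)² = 113.77²; (x − 47.0)² + (y + 45.4)² = 139.17².
Subtracting the Site 1 equation from the Site 2 and Site 3 equations removes the quadratic terms:
115.4 x + 115.8 y = 1858.61
70.4 x − 79.2 y = -7840.57
Solving the 2×2 system: x ≈ -44.0, y ≈ 59.9 km.

-44.0 km east, 59.9 km north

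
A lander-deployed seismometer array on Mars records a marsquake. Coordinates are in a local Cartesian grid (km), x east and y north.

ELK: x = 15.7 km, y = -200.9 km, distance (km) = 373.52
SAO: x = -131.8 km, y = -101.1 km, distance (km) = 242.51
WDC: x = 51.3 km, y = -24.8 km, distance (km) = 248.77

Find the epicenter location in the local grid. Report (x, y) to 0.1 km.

Circle about each station: (x − 15.7)² + (y + 200.9)² = 373.52²; (x + 131.8)² + (y + 101.1)² = 242.51²; (x − 51.3)² + (y + 24.8)² = 248.77².
Subtracting the ELK equation from the SAO and WDC equations removes the quadratic terms:
-295.0 x + 199.6 y = 67691.24
71.2 x + 352.2 y = 40270.11
Solving the 2×2 system: x ≈ -133.8, y ≈ 141.4 km.
Check against ELK (with the unrounded x, y): √((x − 15.7)²+(y + 200.9)²) = 373.51 ≈ 373.52 km. ✓

(-133.8, 141.4)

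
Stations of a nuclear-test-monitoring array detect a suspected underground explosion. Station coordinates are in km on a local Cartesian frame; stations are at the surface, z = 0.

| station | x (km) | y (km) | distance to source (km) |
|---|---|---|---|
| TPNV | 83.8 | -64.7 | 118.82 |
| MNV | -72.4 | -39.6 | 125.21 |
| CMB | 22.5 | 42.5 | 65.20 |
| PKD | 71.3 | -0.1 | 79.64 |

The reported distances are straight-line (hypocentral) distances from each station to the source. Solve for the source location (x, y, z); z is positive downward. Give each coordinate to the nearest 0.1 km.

x ≈ 21.8 km, y ≈ 17.0 km, depth ≈ 60.0 km

Each station gives a sphere (x−x_i)² + (y−y_i)² + z² = d_i² (stations at z=0).
Subtracting the TPNV sphere from MNV and CMB: z² cancels, leaving linear equations in x and y:
-312.4 x + 50.2 y = -5957.96
-122.6 x + 214.4 y = 971.12
Solving: x ≈ 21.803, y ≈ 16.997 km (keep extra digits for the depth step; rounded: 21.8, 17.0).
Then from the TPNV sphere: z² = 118.82² − (x − 83.8)² − (y + 64.7)² with x = 21.803, y = 16.997, so z ≈ 60.001 ≈ 60.0 km.
Check against PKD (with the unrounded solution): distance 79.64 ≈ 79.64 km. ✓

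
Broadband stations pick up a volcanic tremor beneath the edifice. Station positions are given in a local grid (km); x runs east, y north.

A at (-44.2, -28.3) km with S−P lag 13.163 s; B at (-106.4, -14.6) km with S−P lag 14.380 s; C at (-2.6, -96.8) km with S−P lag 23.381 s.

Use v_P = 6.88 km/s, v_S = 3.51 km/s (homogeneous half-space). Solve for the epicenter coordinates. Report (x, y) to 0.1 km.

(-42.2, 66.0)

Distance from S−P lag: d = Δt · v_P v_S / (v_P − v_S) = Δt · (6.88·3.51)/(6.88−3.51) ≈ 7.1658·Δt.
So d_A = 94.32, d_B = 103.04, d_C = 167.54 km.
Circle about each station: (x + 44.2)² + (y + 28.3)² = 94.32²; (x + 106.4)² + (y + 14.6)² = 103.04²; (x + 2.6)² + (y + 96.8)² = 167.54².
Subtracting the A equation from the B and C equations removes the quadratic terms:
-124.4 x + 27.4 y = 7058.61
83.2 x − 137.0 y = -12550.92
Solving the 2×2 system: x ≈ -42.2, y ≈ 66.0 km.
Check against A (with the unrounded x, y): √((x + 44.2)²+(y + 28.3)²) = 94.30 ≈ 94.32 km. ✓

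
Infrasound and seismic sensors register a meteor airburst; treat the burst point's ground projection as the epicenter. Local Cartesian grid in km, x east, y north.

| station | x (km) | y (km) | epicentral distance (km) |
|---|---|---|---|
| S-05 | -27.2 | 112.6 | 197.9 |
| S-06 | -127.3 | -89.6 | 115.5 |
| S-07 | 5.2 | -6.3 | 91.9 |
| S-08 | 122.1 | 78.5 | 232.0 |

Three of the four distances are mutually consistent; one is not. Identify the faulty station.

S-06

Solve using three stations at a time. Using S-05, S-07, S-08 (subtract circle equations pairwise → linear system) gives (x, y) ≈ (-42.8, -84.7).
Distances from that point to each station vs reported:
  S-05: calculated 197.9 vs reported 197.9 → residual 0.0 km
  S-06: calculated 84.6 vs reported 115.5 → residual 30.9 km
  S-07: calculated 91.9 vs reported 91.9 → residual 0.0 km
  S-08: calculated 232.0 vs reported 232.0 → residual 0.0 km
S-05, S-07, S-08 are mutually consistent (residuals ≈ 0); S-06 is off by 30.9 km.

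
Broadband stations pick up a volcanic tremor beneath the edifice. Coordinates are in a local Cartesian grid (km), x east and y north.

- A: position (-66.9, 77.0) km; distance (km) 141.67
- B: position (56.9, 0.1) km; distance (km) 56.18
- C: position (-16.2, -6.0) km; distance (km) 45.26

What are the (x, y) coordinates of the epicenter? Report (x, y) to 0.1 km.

(15.7, -38.1)

Circle about each station: (x + 66.9)² + (y − 77.0)² = 141.67²; (x − 56.9)² + (y − 0.1)² = 56.18²; (x + 16.2)² + (y + 6.0)² = 45.26².
Subtracting the A equation from the B and C equations removes the quadratic terms:
247.6 x − 153.8 y = 9747.21
101.4 x − 166.0 y = 7915.75
Solving the 2×2 system: x ≈ 15.7, y ≈ -38.1 km.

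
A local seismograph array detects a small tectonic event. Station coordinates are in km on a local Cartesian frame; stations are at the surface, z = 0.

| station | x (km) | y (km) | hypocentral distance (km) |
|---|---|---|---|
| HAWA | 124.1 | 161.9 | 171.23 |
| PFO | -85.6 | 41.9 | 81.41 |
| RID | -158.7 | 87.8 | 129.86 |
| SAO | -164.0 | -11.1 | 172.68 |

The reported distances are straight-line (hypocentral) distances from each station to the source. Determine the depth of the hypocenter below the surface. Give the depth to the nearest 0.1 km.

Each station gives a sphere (x−x_i)² + (y−y_i)² + z² = d_i² (stations at z=0).
Subtracting the HAWA sphere from PFO and RID: z² cancels, leaving linear equations in x and y:
-419.4 x − 240.0 y = -9837.33
-565.6 x − 148.2 y = 3738.20
Solving: x ≈ -32.003, y ≈ 96.914 km (keep extra digits for the depth step; rounded: -32.0, 96.9).
Then from the HAWA sphere: z² = 171.23² − (x − 124.1)² − (y − 161.9)² with x = -32.003, y = 96.914, so z ≈ 26.989 ≈ 27.0 km.

depth ≈ 27.0 km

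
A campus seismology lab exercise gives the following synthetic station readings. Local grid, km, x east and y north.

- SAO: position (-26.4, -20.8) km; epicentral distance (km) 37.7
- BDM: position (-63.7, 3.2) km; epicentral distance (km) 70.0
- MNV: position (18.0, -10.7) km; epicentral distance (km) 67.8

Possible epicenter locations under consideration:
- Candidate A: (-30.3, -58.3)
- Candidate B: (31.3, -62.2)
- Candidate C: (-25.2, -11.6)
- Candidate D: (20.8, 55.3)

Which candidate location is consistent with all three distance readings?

Candidate A

For each candidate, compare |candidate − station| to the reported distance:
Candidate A: residuals SAO 0.0, BDM 0.0, MNV 0.0 → max 0.0 km
Candidate B: residuals SAO 33.3, BDM 45.3, MNV 14.6 → max 45.3 km
Candidate C: residuals SAO 28.4, BDM 28.8, MNV 24.6 → max 28.8 km
Candidate D: residuals SAO 51.8, BDM 29.3, MNV 1.7 → max 51.8 km
Only Candidate A has all residuals ≈ 0.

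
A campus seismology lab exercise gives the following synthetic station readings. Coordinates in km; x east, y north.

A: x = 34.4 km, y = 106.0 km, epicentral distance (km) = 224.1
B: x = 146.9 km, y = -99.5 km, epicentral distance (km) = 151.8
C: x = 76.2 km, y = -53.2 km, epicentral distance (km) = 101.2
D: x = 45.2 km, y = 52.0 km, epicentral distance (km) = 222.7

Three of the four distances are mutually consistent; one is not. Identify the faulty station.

Solve using three stations at a time. Using A, B, C (subtract circle equations pairwise → linear system) gives (x, y) ≈ (-4.1, -114.8).
Distances from that point to each station vs reported:
  A: calculated 224.1 vs reported 224.1 → residual 0.0 km
  B: calculated 151.8 vs reported 151.8 → residual 0.0 km
  C: calculated 101.2 vs reported 101.2 → residual 0.0 km
  D: calculated 173.9 vs reported 222.7 → residual 48.8 km
A, B, C are mutually consistent (residuals ≈ 0); D is off by 48.8 km.

D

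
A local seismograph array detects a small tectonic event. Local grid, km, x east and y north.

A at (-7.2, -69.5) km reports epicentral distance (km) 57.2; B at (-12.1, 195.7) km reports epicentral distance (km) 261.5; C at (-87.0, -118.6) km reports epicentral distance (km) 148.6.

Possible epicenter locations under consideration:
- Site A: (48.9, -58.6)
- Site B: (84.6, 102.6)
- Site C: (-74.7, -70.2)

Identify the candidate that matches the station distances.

Site A

For each candidate, compare |candidate − station| to the reported distance:
Site A: residuals A 0.1, B 0.0, C 0.0 → max 0.1 km
Site B: residuals A 137.9, B 127.3, C 131.4 → max 137.9 km
Site C: residuals A 10.3, B 11.7, C 98.7 → max 98.7 km
Only Site A has all residuals ≈ 0.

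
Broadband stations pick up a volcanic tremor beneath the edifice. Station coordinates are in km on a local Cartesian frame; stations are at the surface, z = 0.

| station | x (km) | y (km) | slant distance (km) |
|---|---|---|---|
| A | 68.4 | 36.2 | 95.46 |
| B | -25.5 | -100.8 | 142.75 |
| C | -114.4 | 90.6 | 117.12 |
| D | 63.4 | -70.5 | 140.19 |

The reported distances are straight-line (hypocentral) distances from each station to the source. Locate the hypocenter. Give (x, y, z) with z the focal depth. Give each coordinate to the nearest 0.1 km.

Each station gives a sphere (x−x_i)² + (y−y_i)² + z² = d_i² (stations at z=0).
Subtracting the A sphere from B and C: z² cancels, leaving linear equations in x and y:
-187.8 x − 274.0 y = -6443.06
-365.6 x + 108.8 y = 10702.24
Solving: x ≈ -18.501, y ≈ 36.196 km (keep extra digits for the depth step; rounded: -18.5, 36.2).
Then from the A sphere: z² = 95.46² − (x − 68.4)² − (y − 36.2)² with x = -18.501, y = 36.196, so z ≈ 39.507 ≈ 39.5 km.

x ≈ -18.5 km, y ≈ 36.2 km, depth ≈ 39.5 km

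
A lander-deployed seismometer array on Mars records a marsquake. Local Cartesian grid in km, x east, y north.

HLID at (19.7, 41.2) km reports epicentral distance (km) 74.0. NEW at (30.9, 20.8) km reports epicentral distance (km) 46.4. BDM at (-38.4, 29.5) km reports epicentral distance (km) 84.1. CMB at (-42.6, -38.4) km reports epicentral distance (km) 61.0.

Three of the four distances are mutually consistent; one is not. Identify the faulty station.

NEW

Solve using three stations at a time. Using HLID, BDM, CMB (subtract circle equations pairwise → linear system) gives (x, y) ≈ (18.1, -32.8).
Distances from that point to each station vs reported:
  HLID: calculated 74.0 vs reported 74.0 → residual 0.0 km
  NEW: calculated 55.1 vs reported 46.4 → residual 8.7 km
  BDM: calculated 84.1 vs reported 84.1 → residual 0.0 km
  CMB: calculated 61.0 vs reported 61.0 → residual 0.0 km
HLID, BDM, CMB are mutually consistent (residuals ≈ 0); NEW is off by 8.7 km.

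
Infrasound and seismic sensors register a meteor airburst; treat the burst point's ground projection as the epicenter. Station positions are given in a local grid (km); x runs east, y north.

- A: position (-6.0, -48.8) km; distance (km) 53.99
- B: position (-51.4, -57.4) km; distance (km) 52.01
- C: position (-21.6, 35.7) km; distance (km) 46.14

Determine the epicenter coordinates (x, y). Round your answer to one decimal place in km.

x ≈ -39.8 km, y ≈ -6.7 km

Circle about each station: (x + 6.0)² + (y + 48.8)² = 53.99²; (x + 51.4)² + (y + 57.4)² = 52.01²; (x + 21.6)² + (y − 35.7)² = 46.14².
Subtracting the A equation from the B and C equations removes the quadratic terms:
-90.8 x − 17.2 y = 3729.16
-31.2 x + 169.0 y = 109.63
Solving the 2×2 system: x ≈ -39.8, y ≈ -6.7 km.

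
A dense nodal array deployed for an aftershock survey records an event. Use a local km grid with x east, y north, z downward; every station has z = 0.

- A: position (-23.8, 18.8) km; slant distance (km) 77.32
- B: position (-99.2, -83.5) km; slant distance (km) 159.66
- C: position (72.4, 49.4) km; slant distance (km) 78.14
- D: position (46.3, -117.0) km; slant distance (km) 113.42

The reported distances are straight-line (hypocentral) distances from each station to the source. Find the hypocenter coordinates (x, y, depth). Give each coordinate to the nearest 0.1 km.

x ≈ 37.7 km, y ≈ -10.1 km, depth ≈ 36.9 km

Each station gives a sphere (x−x_i)² + (y−y_i)² + z² = d_i² (stations at z=0).
Subtracting the A sphere from B and C: z² cancels, leaving linear equations in x and y:
-150.8 x − 204.6 y = -3619.92
192.4 x + 61.2 y = 6634.76
Solving: x ≈ 37.693, y ≈ -10.089 km (keep extra digits for the depth step; rounded: 37.7, -10.1).
Then from the A sphere: z² = 77.32² − (x + 23.8)² − (y − 18.8)² with x = 37.693, y = -10.089, so z ≈ 36.911 ≈ 36.9 km.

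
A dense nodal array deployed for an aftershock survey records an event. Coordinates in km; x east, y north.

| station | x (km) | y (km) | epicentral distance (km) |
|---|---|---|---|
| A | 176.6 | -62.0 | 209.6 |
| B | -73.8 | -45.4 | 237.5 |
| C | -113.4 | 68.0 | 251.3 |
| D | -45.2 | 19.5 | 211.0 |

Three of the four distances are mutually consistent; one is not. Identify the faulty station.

B

Solve using three stations at a time. Using A, C, D (subtract circle equations pairwise → linear system) gives (x, y) ≈ (126.9, 141.6).
Distances from that point to each station vs reported:
  A: calculated 209.6 vs reported 209.6 → residual 0.0 km
  B: calculated 274.3 vs reported 237.5 → residual 36.8 km
  C: calculated 251.3 vs reported 251.3 → residual 0.0 km
  D: calculated 211.0 vs reported 211.0 → residual 0.0 km
A, C, D are mutually consistent (residuals ≈ 0); B is off by 36.8 km.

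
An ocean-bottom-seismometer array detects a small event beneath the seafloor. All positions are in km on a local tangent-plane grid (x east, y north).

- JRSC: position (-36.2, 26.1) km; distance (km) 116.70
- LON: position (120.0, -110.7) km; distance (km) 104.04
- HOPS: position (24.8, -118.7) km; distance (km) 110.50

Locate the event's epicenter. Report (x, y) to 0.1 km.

(71.6, -18.6)

Circle about each station: (x + 36.2)² + (y − 26.1)² = 116.70²; (x − 120.0)² + (y + 110.7)² = 104.04²; (x − 24.8)² + (y + 118.7)² = 110.50².
Subtracting pairs of circle equations eliminates x²+y² and gives linear equations (the radical axes):
312.4 x − 273.6 y = 27457.41
122.0 x − 289.6 y = 14121.72
Solving the 2×2 system: x ≈ 71.6, y ≈ -18.6 km.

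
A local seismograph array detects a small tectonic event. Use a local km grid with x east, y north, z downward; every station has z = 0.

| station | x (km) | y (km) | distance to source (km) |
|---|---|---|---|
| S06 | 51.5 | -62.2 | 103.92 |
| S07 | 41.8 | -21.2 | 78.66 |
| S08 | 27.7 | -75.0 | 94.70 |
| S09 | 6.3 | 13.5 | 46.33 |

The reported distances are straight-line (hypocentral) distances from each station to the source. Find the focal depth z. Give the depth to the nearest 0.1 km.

15.8 km

Each station gives a sphere (x−x_i)² + (y−y_i)² + z² = d_i² (stations at z=0).
Subtracting the S06 sphere from S07 and S08: z² cancels, leaving linear equations in x and y:
-19.4 x + 82.0 y = 287.56
-47.6 x − 25.6 y = 1702.48
Solving: x ≈ -33.402, y ≈ -4.396 km (keep extra digits for the depth step; rounded: -33.4, -4.4).
Then from the S06 sphere: z² = 103.92² − (x − 51.5)² − (y + 62.2)² with x = -33.402, y = -4.396, so z ≈ 15.802 ≈ 15.8 km.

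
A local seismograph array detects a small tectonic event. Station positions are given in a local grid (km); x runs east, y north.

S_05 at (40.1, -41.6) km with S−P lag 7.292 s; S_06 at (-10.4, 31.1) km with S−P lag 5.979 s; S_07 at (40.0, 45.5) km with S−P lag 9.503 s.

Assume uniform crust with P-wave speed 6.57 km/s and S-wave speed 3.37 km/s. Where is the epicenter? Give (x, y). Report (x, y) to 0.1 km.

Distance from S−P lag: d = Δt · v_P v_S / (v_P − v_S) = Δt · (6.57·3.37)/(6.57−3.37) ≈ 6.9190·Δt.
So d_S_05 = 50.45, d_S_06 = 41.37, d_S_07 = 65.75 km.
Circle about each station: (x − 40.1)² + (y + 41.6)² = 50.45²; (x + 10.4)² + (y − 31.1)² = 41.37²; (x − 40.0)² + (y − 45.5)² = 65.75².
Subtracting the S_05 equation from the S_06 and S_07 equations removes the quadratic terms:
-101.0 x + 145.4 y = -1429.47
-0.2 x + 174.2 y = -1446.18
Solving the 2×2 system: x ≈ 2.2, y ≈ -8.3 km.
Check against S_05 (with the unrounded x, y): √((x − 40.1)²+(y + 41.6)²) = 50.45 ≈ 50.45 km. ✓

2.2 km east, -8.3 km north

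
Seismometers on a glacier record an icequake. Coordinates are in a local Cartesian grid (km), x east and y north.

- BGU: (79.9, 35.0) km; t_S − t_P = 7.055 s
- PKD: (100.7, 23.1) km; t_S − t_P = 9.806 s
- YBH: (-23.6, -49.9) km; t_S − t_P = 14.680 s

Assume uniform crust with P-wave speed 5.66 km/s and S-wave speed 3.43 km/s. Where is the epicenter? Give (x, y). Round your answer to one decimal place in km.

27.6 km east, 67.2 km north

Distance from S−P lag: d = Δt · v_P v_S / (v_P − v_S) = Δt · (5.66·3.43)/(5.66−3.43) ≈ 8.7057·Δt.
So d_BGU = 61.42, d_PKD = 85.37, d_YBH = 127.80 km.
Circle about each station: (x − 79.9)² + (y − 35.0)² = 61.42²; (x − 100.7)² + (y − 23.1)² = 85.37²; (x + 23.6)² + (y + 49.9)² = 127.80².
Subtracting the BGU equation from the PKD and YBH equations removes the quadratic terms:
41.6 x − 23.8 y = -450.53
-207.0 x − 169.8 y = -17122.46
Solving the 2×2 system: x ≈ 27.6, y ≈ 67.2 km.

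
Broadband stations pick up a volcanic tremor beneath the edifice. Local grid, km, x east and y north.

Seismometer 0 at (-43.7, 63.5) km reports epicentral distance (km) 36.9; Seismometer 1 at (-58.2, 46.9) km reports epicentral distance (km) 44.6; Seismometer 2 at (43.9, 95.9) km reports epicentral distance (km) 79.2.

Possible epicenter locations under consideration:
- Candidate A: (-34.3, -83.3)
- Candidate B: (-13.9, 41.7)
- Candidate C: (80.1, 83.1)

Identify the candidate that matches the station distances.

For each candidate, compare |candidate − station| to the reported distance:
Candidate A: residuals Seismometer 0 110.2, Seismometer 1 87.8, Seismometer 2 116.3 → max 116.3 km
Candidate B: residuals Seismometer 0 0.0, Seismometer 1 0.0, Seismometer 2 0.0 → max 0.0 km
Candidate C: residuals Seismometer 0 88.4, Seismometer 1 98.4, Seismometer 2 40.8 → max 98.4 km
Only Candidate B has all residuals ≈ 0.

Candidate B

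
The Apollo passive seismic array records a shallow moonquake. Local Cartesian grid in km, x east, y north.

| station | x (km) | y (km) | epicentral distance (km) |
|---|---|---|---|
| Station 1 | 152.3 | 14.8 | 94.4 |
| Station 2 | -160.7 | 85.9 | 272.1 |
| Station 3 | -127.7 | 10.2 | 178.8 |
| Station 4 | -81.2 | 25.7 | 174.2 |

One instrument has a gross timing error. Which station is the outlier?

Station 3

Solve using three stations at a time. Using Station 1, Station 2, Station 4 (subtract circle equations pairwise → linear system) gives (x, y) ≈ (78.5, -43.8).
Distances from that point to each station vs reported:
  Station 1: calculated 94.2 vs reported 94.4 → residual 0.2 km
  Station 2: calculated 272.0 vs reported 272.1 → residual 0.1 km
  Station 3: calculated 213.1 vs reported 178.8 → residual 34.3 km
  Station 4: calculated 174.1 vs reported 174.2 → residual 0.1 km
Station 1, Station 2, Station 4 are mutually consistent (residuals ≈ 0); Station 3 is off by 34.3 km.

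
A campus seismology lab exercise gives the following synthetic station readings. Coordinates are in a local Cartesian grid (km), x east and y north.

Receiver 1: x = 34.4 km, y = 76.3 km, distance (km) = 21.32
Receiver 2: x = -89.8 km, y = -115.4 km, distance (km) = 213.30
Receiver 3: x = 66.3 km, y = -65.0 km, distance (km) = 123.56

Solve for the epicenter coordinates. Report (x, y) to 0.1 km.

(38.1, 55.3)

Circle about each station: (x − 34.4)² + (y − 76.3)² = 21.32²; (x + 89.8)² + (y + 115.4)² = 213.30²; (x − 66.3)² + (y + 65.0)² = 123.56².
Subtracting the Receiver 1 equation from the Receiver 2 and Receiver 3 equations removes the quadratic terms:
-248.4 x − 383.4 y = -30666.20
63.8 x − 282.6 y = -13196.89
Solving the 2×2 system: x ≈ 38.1, y ≈ 55.3 km.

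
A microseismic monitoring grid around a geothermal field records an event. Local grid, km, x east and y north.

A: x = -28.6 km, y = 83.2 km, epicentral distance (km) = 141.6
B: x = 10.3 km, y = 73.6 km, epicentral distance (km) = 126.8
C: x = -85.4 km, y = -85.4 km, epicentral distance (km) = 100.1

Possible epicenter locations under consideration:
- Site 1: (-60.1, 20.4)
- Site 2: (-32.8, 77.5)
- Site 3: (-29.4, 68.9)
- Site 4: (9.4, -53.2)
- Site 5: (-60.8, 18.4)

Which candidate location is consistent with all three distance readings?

Site 4

For each candidate, compare |candidate − station| to the reported distance:
Site 1: residuals A 71.3, B 38.6, C 8.7 → max 71.3 km
Site 2: residuals A 134.5, B 83.5, C 71.1 → max 134.5 km
Site 3: residuals A 127.3, B 86.8, C 64.0 → max 127.3 km
Site 4: residuals A 0.0, B 0.0, C 0.0 → max 0.0 km
Site 5: residuals A 69.2, B 36.8, C 6.6 → max 69.2 km
Only Site 4 has all residuals ≈ 0.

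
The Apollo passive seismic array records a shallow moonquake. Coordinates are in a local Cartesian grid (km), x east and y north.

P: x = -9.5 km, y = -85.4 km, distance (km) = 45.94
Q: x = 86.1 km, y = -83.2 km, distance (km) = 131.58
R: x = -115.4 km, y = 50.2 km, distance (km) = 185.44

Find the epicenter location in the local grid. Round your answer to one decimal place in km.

Circle about each station: (x + 9.5)² + (y + 85.4)² = 45.94²; (x − 86.1)² + (y + 83.2)² = 131.58²; (x + 115.4)² + (y − 50.2)² = 185.44².
Subtracting pairs of circle equations eliminates x²+y² and gives linear equations (the radical axes):
191.2 x + 4.4 y = -8250.77
-211.8 x + 271.2 y = -23823.72
Solving the 2×2 system: x ≈ -40.4, y ≈ -119.4 km.

(-40.4, -119.4)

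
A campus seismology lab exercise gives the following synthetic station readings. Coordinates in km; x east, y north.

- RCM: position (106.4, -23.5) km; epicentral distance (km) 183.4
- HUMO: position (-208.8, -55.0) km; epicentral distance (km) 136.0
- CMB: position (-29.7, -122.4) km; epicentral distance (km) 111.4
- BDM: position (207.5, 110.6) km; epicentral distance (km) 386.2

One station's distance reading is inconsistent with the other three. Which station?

BDM

Solve using three stations at a time. Using RCM, HUMO, CMB (subtract circle equations pairwise → linear system) gives (x, y) ≈ (-77.0, -21.5).
Distances from that point to each station vs reported:
  RCM: calculated 183.4 vs reported 183.4 → residual 0.0 km
  HUMO: calculated 136.0 vs reported 136.0 → residual 0.0 km
  CMB: calculated 111.4 vs reported 111.4 → residual 0.0 km
  BDM: calculated 313.7 vs reported 386.2 → residual 72.5 km
RCM, HUMO, CMB are mutually consistent (residuals ≈ 0); BDM is off by 72.5 km.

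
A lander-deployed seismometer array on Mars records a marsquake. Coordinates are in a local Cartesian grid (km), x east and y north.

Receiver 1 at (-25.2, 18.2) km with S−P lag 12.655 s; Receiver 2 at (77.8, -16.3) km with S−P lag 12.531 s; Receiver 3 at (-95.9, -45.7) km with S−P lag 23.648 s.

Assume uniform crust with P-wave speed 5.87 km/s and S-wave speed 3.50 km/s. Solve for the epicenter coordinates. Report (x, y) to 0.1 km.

(57.4, 90.4)

Distance from S−P lag: d = Δt · v_P v_S / (v_P − v_S) = Δt · (5.87·3.50)/(5.87−3.50) ≈ 8.6688·Δt.
So d_Receiver 1 = 109.70, d_Receiver 2 = 108.63, d_Receiver 3 = 205.00 km.
Circle about each station: (x + 25.2)² + (y − 18.2)² = 109.70²; (x − 77.8)² + (y + 16.3)² = 108.63²; (x + 95.9)² + (y + 45.7)² = 205.00².
Subtracting the Receiver 1 equation from the Receiver 2 and Receiver 3 equations removes the quadratic terms:
206.0 x − 69.0 y = 5585.86
-141.4 x − 127.8 y = -19671.89
Solving the 2×2 system: x ≈ 57.4, y ≈ 90.4 km.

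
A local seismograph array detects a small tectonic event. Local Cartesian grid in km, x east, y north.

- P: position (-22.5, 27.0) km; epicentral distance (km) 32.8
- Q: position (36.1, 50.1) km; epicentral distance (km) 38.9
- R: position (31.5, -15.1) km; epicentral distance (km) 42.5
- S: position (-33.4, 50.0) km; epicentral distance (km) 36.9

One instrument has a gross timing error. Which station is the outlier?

Solve using three stations at a time. Using P, Q, R (subtract circle equations pairwise → linear system) gives (x, y) ≈ (9.8, 21.4).
Distances from that point to each station vs reported:
  P: calculated 32.8 vs reported 32.8 → residual 0.0 km
  Q: calculated 38.9 vs reported 38.9 → residual 0.0 km
  R: calculated 42.5 vs reported 42.5 → residual 0.0 km
  S: calculated 51.8 vs reported 36.9 → residual 14.9 km
P, Q, R are mutually consistent (residuals ≈ 0); S is off by 14.9 km.

S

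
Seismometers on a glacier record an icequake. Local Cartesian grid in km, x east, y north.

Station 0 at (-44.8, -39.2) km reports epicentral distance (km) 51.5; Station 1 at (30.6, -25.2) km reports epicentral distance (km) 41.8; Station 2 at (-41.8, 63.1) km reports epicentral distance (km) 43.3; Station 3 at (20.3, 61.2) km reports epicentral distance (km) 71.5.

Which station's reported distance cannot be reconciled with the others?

Solve using three stations at a time. Using Station 0, Station 1, Station 3 (subtract circle equations pairwise → linear system) gives (x, y) ≈ (-6.1, -5.2).
Distances from that point to each station vs reported:
  Station 0: calculated 51.5 vs reported 51.5 → residual 0.0 km
  Station 1: calculated 41.8 vs reported 41.8 → residual 0.0 km
  Station 2: calculated 77.1 vs reported 43.3 → residual 33.8 km
  Station 3: calculated 71.5 vs reported 71.5 → residual 0.0 km
Station 0, Station 1, Station 3 are mutually consistent (residuals ≈ 0); Station 2 is off by 33.8 km.

Station 2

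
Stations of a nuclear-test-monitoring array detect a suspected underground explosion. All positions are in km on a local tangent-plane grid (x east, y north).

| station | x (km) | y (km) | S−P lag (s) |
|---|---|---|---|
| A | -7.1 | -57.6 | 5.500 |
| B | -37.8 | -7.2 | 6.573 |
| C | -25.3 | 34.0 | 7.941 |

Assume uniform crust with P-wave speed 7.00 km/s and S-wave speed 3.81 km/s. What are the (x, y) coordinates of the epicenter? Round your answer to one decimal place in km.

Distance from S−P lag: d = Δt · v_P v_S / (v_P − v_S) = Δt · (7.00·3.81)/(7.00−3.81) ≈ 8.3605·Δt.
So d_A = 45.98, d_B = 54.95, d_C = 66.39 km.
Circle about each station: (x + 7.1)² + (y + 57.6)² = 45.98²; (x + 37.8)² + (y + 7.2)² = 54.95²; (x + 25.3)² + (y − 34.0)² = 66.39².
Subtracting pairs of circle equations eliminates x²+y² and gives linear equations (the radical axes):
-61.4 x + 100.8 y = -2792.83
-36.4 x + 183.2 y = -3865.55
Solving the 2×2 system: x ≈ 16.1, y ≈ -17.9 km.

16.1 km east, -17.9 km north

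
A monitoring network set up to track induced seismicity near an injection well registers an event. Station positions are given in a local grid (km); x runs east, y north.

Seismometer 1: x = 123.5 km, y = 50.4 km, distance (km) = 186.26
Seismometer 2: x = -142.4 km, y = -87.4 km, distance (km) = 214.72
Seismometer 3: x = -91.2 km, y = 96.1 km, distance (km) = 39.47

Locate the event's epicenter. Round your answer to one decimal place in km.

(-53.6, 108.1)

Circle about each station: (x − 123.5)² + (y − 50.4)² = 186.26²; (x + 142.4)² + (y + 87.4)² = 214.72²; (x + 91.2)² + (y − 96.1)² = 39.47².
Subtracting the Seismometer 1 equation from the Seismometer 2 and Seismometer 3 equations removes the quadratic terms:
-531.8 x − 275.6 y = -1287.78
-429.4 x + 91.4 y = 32895.15
Solving the 2×2 system: x ≈ -53.6, y ≈ 108.1 km.
Check against Seismometer 1 (with the unrounded x, y): √((x − 123.5)²+(y − 50.4)²) = 186.26 ≈ 186.26 km. ✓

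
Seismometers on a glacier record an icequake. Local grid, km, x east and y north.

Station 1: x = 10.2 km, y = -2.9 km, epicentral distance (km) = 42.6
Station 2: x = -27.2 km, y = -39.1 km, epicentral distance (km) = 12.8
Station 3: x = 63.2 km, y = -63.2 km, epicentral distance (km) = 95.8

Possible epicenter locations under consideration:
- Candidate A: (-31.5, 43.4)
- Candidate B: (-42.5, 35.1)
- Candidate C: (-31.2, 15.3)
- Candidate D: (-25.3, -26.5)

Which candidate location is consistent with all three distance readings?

Candidate D

For each candidate, compare |candidate − station| to the reported distance:
Candidate A: residuals Station 1 19.7, Station 2 69.8, Station 3 46.8 → max 69.8 km
Candidate B: residuals Station 1 22.4, Station 2 63.0, Station 3 48.5 → max 63.0 km
Candidate C: residuals Station 1 2.6, Station 2 41.7, Station 3 27.0 → max 41.7 km
Candidate D: residuals Station 1 0.0, Station 2 0.1, Station 3 0.0 → max 0.1 km
Only Candidate D has all residuals ≈ 0.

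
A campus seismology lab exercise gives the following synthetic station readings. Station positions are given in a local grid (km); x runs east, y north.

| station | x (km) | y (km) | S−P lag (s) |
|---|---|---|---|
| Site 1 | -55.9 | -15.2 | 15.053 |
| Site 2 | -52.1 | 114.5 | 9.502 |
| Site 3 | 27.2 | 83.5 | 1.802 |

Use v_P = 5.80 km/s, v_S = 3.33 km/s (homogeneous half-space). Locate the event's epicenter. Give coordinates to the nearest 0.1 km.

13.6 km east, 79.8 km north

Distance from S−P lag: d = Δt · v_P v_S / (v_P − v_S) = Δt · (5.80·3.33)/(5.80−3.33) ≈ 7.8194·Δt.
So d_Site 1 = 117.71, d_Site 2 = 74.30, d_Site 3 = 14.09 km.
Circle about each station: (x + 55.9)² + (y + 15.2)² = 117.71²; (x + 52.1)² + (y − 114.5)² = 74.30²; (x − 27.2)² + (y − 83.5)² = 14.09².
Subtracting the Site 1 equation from the Site 2 and Site 3 equations removes the quadratic terms:
7.6 x + 259.4 y = 20803.96
166.2 x + 197.4 y = 18013.36
Solving the 2×2 system: x ≈ 13.6, y ≈ 79.8 km.
Check against Site 1 (with the unrounded x, y): √((x + 55.9)²+(y + 15.2)²) = 117.71 ≈ 117.71 km. ✓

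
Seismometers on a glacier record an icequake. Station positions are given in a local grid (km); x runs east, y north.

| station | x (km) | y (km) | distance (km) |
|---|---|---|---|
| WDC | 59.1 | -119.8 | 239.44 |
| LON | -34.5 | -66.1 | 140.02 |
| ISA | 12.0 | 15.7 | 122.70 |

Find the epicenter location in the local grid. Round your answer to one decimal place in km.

x ≈ -104.1 km, y ≈ 55.4 km

Circle about each station: (x − 59.1)² + (y + 119.8)² = 239.44²; (x + 34.5)² + (y + 66.1)² = 140.02²; (x − 12.0)² + (y − 15.7)² = 122.70².
Subtracting pairs of circle equations eliminates x²+y² and gives linear equations (the radical axes):
-187.2 x + 107.4 y = 25440.52
-94.2 x + 271.0 y = 24821.86
Solving the 2×2 system: x ≈ -104.1, y ≈ 55.4 km.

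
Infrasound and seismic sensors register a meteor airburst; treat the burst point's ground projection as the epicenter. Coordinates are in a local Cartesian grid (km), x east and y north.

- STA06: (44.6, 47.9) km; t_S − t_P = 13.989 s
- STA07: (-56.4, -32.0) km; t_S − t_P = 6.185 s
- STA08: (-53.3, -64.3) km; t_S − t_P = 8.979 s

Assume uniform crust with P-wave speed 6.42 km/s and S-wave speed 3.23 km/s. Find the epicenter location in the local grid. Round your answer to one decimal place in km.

Distance from S−P lag: d = Δt · v_P v_S / (v_P − v_S) = Δt · (6.42·3.23)/(6.42−3.23) ≈ 6.5005·Δt.
So d_STA06 = 90.94, d_STA07 = 40.21, d_STA08 = 58.37 km.
Circle about each station: (x − 44.6)² + (y − 47.9)² = 90.94²; (x + 56.4)² + (y + 32.0)² = 40.21²; (x + 53.3)² + (y + 64.3)² = 58.37².
Subtracting the STA06 equation from the STA07 and STA08 equations removes the quadratic terms:
-202.0 x − 159.8 y = 6574.63
-195.8 x − 224.4 y = 7554.84
Solving the 2×2 system: x ≈ -19.1, y ≈ -17.0 km.

(-19.1, -17.0)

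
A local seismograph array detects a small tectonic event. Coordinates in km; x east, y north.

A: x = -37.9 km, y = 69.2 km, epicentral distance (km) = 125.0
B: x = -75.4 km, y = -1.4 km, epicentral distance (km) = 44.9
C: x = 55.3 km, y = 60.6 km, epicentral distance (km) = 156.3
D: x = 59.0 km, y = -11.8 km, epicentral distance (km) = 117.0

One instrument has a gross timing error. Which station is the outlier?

Solve using three stations at a time. Using A, C, D (subtract circle equations pairwise → linear system) gives (x, y) ≈ (-49.6, -55.2).
Distances from that point to each station vs reported:
  A: calculated 125.0 vs reported 125.0 → residual 0.0 km
  B: calculated 59.7 vs reported 44.9 → residual 14.8 km
  C: calculated 156.3 vs reported 156.3 → residual 0.0 km
  D: calculated 117.0 vs reported 117.0 → residual 0.0 km
A, C, D are mutually consistent (residuals ≈ 0); B is off by 14.8 km.

B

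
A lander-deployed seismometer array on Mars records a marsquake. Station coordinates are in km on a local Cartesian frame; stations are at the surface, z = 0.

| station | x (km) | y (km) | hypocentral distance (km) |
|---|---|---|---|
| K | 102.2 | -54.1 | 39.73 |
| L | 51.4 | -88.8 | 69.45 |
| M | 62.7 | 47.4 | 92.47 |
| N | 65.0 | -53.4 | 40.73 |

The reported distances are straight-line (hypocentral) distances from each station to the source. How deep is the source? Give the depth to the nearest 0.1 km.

Each station gives a sphere (x−x_i)² + (y−y_i)² + z² = d_i² (stations at z=0).
Subtracting the K sphere from L and M: z² cancels, leaving linear equations in x and y:
-101.6 x − 69.4 y = -6089.08
-79.0 x + 203.0 y = -14165.83
Solving: x ≈ 85.002, y ≈ -36.703 km (keep extra digits for the depth step; rounded: 85.0, -36.7).
Then from the K sphere: z² = 39.73² − (x − 102.2)² − (y + 54.1)² with x = 85.002, y = -36.703, so z ≈ 31.306 ≈ 31.3 km.

31.3 km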